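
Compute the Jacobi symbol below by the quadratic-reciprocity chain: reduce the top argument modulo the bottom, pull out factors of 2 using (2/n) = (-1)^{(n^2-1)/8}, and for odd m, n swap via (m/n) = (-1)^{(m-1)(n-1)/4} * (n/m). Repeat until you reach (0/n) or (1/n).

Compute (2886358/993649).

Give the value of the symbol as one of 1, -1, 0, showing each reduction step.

(2886358/993649) = (899060/993649)   [reduce mod 993649]
899060 = 2^2·224765; (2/993649) = +1 since 993649 mod 8 = 1, so (899060/993649) = (+1)^2·(224765/993649); sign now +1
reciprocity: (224765/993649) = +1·(993649/224765) since 224765 mod 4 = 1, 993649 mod 4 = 1; sign now +1
(993649/224765) = (94589/224765)   [reduce mod 224765]
reciprocity: (94589/224765) = +1·(224765/94589) since 94589 mod 4 = 1, 224765 mod 4 = 1; sign now +1
(224765/94589) = (35587/94589)   [reduce mod 94589]
reciprocity: (35587/94589) = +1·(94589/35587) since 35587 mod 4 = 3, 94589 mod 4 = 1; sign now +1
(94589/35587) = (23415/35587)   [reduce mod 35587]
reciprocity: (23415/35587) = -1·(35587/23415) since 23415 mod 4 = 3, 35587 mod 4 = 3; sign now -1
(35587/23415) = (12172/23415)   [reduce mod 23415]
12172 = 2^2·3043; (2/23415) = +1 since 23415 mod 8 = 7, so (12172/23415) = (+1)^2·(3043/23415); sign now -1
reciprocity: (3043/23415) = -1·(23415/3043) since 3043 mod 4 = 3, 23415 mod 4 = 3; sign now +1
(23415/3043) = (2114/3043)   [reduce mod 3043]
2114 = 2^1·1057; (2/3043) = -1 since 3043 mod 8 = 3, so (2114/3043) = (-1)^1·(1057/3043); sign now -1
reciprocity: (1057/3043) = +1·(3043/1057) since 1057 mod 4 = 1, 3043 mod 4 = 3; sign now -1
(3043/1057) = (929/1057)   [reduce mod 1057]
reciprocity: (929/1057) = +1·(1057/929) since 929 mod 4 = 1, 1057 mod 4 = 1; sign now -1
(1057/929) = (128/929)   [reduce mod 929]
128 = 2^7·1; (2/929) = +1 since 929 mod 8 = 1, so (128/929) = (+1)^7·(1/929); sign now -1
(1/929) = 1; final value = sign = -1

-1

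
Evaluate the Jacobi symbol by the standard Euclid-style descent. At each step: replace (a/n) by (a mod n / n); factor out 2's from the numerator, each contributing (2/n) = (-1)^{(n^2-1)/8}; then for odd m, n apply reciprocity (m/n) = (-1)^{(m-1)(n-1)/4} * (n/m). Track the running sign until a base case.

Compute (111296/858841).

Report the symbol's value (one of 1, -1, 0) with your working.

111296 = 2^6·1739; (2/858841) = +1 since 858841 mod 8 = 1, so (111296/858841) = (+1)^6·(1739/858841); sign now +1
reciprocity: (1739/858841) = +1·(858841/1739) since 1739 mod 4 = 3, 858841 mod 4 = 1; sign now +1
(858841/1739) = (1514/1739)   [reduce mod 1739]
1514 = 2^1·757; (2/1739) = -1 since 1739 mod 8 = 3, so (1514/1739) = (-1)^1·(757/1739); sign now -1
reciprocity: (757/1739) = +1·(1739/757) since 757 mod 4 = 1, 1739 mod 4 = 3; sign now -1
(1739/757) = (225/757)   [reduce mod 757]
reciprocity: (225/757) = +1·(757/225) since 225 mod 4 = 1, 757 mod 4 = 1; sign now -1
(757/225) = (82/225)   [reduce mod 225]
82 = 2^1·41; (2/225) = +1 since 225 mod 8 = 1, so (82/225) = (+1)^1·(41/225); sign now -1
reciprocity: (41/225) = +1·(225/41) since 41 mod 4 = 1, 225 mod 4 = 1; sign now -1
(225/41) = (20/41)   [reduce mod 41]
20 = 2^2·5; (2/41) = +1 since 41 mod 8 = 1, so (20/41) = (+1)^2·(5/41); sign now -1
reciprocity: (5/41) = +1·(41/5) since 5 mod 4 = 1, 41 mod 4 = 1; sign now -1
(41/5) = (1/5)   [reduce mod 5]
(1/5) = 1; final value = sign = -1

-1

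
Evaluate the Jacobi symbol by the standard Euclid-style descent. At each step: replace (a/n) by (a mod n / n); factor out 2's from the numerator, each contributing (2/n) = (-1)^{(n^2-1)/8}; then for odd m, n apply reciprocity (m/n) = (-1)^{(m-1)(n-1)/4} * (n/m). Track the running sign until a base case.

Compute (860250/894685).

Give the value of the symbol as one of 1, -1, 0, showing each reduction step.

860250 = 2^1·430125; (2/894685) = -1 since 894685 mod 8 = 5, so (860250/894685) = (-1)^1·(430125/894685); sign now -1
reciprocity: (430125/894685) = +1·(894685/430125) since 430125 mod 4 = 1, 894685 mod 4 = 1; sign now -1
(894685/430125) = (34435/430125)   [reduce mod 430125]
reciprocity: (34435/430125) = +1·(430125/34435) since 34435 mod 4 = 3, 430125 mod 4 = 1; sign now -1
(430125/34435) = (16905/34435)   [reduce mod 34435]
reciprocity: (16905/34435) = +1·(34435/16905) since 16905 mod 4 = 1, 34435 mod 4 = 3; sign now -1
(34435/16905) = (625/16905)   [reduce mod 16905]
reciprocity: (625/16905) = +1·(16905/625) since 625 mod 4 = 1, 16905 mod 4 = 1; sign now -1
(16905/625) = (30/625)   [reduce mod 625]
30 = 2^1·15; (2/625) = +1 since 625 mod 8 = 1, so (30/625) = (+1)^1·(15/625); sign now -1
reciprocity: (15/625) = +1·(625/15) since 15 mod 4 = 3, 625 mod 4 = 1; sign now -1
(625/15) = (10/15)   [reduce mod 15]
10 = 2^1·5; (2/15) = +1 since 15 mod 8 = 7, so (10/15) = (+1)^1·(5/15); sign now -1
reciprocity: (5/15) = +1·(15/5) since 5 mod 4 = 1, 15 mod 4 = 3; sign now -1
(15/5) = (0/5)   [reduce mod 5]
(0/5) = 0   [gcd(a, n) > 1]; final value = 0

0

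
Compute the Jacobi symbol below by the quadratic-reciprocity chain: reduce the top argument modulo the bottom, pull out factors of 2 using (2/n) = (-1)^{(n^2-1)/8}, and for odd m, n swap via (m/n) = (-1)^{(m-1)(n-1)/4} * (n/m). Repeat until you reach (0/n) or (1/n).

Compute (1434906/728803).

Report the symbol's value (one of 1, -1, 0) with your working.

(1434906/728803) = (706103/728803)   [reduce mod 728803]
reciprocity: (706103/728803) = -1·(728803/706103) since 706103 mod 4 = 3, 728803 mod 4 = 3; sign now -1
(728803/706103) = (22700/706103)   [reduce mod 706103]
22700 = 2^2·5675; (2/706103) = +1 since 706103 mod 8 = 7, so (22700/706103) = (+1)^2·(5675/706103); sign now -1
reciprocity: (5675/706103) = -1·(706103/5675) since 5675 mod 4 = 3, 706103 mod 4 = 3; sign now +1
(706103/5675) = (2403/5675)   [reduce mod 5675]
reciprocity: (2403/5675) = -1·(5675/2403) since 2403 mod 4 = 3, 5675 mod 4 = 3; sign now -1
(5675/2403) = (869/2403)   [reduce mod 2403]
reciprocity: (869/2403) = +1·(2403/869) since 869 mod 4 = 1, 2403 mod 4 = 3; sign now -1
(2403/869) = (665/869)   [reduce mod 869]
reciprocity: (665/869) = +1·(869/665) since 665 mod 4 = 1, 869 mod 4 = 1; sign now -1
(869/665) = (204/665)   [reduce mod 665]
204 = 2^2·51; (2/665) = +1 since 665 mod 8 = 1, so (204/665) = (+1)^2·(51/665); sign now -1
reciprocity: (51/665) = +1·(665/51) since 51 mod 4 = 3, 665 mod 4 = 1; sign now -1
(665/51) = (2/51)   [reduce mod 51]
2 = 2^1·1; (2/51) = -1 since 51 mod 8 = 3, so (2/51) = (-1)^1·(1/51); sign now +1
(1/51) = 1; final value = sign = +1

1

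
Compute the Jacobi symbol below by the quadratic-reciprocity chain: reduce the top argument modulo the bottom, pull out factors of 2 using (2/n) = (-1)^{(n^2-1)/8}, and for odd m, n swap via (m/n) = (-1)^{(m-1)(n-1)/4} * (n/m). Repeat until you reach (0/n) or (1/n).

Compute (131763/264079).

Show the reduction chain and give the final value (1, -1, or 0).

flip (131763/264079) -> (264079/131763): both odd, 131763 mod 4 = 3, 264079 mod 4 = 3, so the flip contributes -1; sign now -1
(264079/131763): 264079 mod 131763 = 553, so (264079/131763) = (553/131763)
flip (553/131763) -> (131763/553): both odd, 553 mod 4 = 1, 131763 mod 4 = 3, so the flip contributes +1; sign now -1
(131763/553): 131763 mod 553 = 149, so (131763/553) = (149/553)
flip (149/553) -> (553/149): both odd, 149 mod 4 = 1, 553 mod 4 = 1, so the flip contributes +1; sign now -1
(553/149): 553 mod 149 = 106, so (553/149) = (106/149)
factor out 2^1: 106 = 2^1·53; with 149 mod 8 = 5, (2/149) = -1; sign now +1; continue with (53/149)
flip (53/149) -> (149/53): both odd, 53 mod 4 = 1, 149 mod 4 = 1, so the flip contributes +1; sign now +1
(149/53): 149 mod 53 = 43, so (149/53) = (43/53)
flip (43/53) -> (53/43): both odd, 43 mod 4 = 3, 53 mod 4 = 1, so the flip contributes +1; sign now +1
(53/43): 53 mod 43 = 10, so (53/43) = (10/43)
factor out 2^1: 10 = 2^1·5; with 43 mod 8 = 3, (2/43) = -1; sign now -1; continue with (5/43)
flip (5/43) -> (43/5): both odd, 5 mod 4 = 1, 43 mod 4 = 3, so the flip contributes +1; sign now -1
(43/5): 43 mod 5 = 3, so (43/5) = (3/5)
flip (3/5) -> (5/3): both odd, 3 mod 4 = 3, 5 mod 4 = 1, so the flip contributes +1; sign now -1
(5/3): 5 mod 3 = 2, so (5/3) = (2/3)
factor out 2^1: 2 = 2^1·1; with 3 mod 8 = 3, (2/3) = -1; sign now +1; continue with (1/3)
reached (1/3) = 1, so the symbol is +1

1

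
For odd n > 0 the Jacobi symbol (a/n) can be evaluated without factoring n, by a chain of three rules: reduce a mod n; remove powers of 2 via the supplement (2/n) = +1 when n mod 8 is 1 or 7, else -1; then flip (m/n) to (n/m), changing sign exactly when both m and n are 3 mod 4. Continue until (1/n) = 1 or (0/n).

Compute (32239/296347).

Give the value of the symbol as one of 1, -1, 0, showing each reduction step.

reciprocity: (32239/296347) = -1·(296347/32239) since 32239 mod 4 = 3, 296347 mod 4 = 3; sign now -1
(296347/32239) = (6196/32239)   [reduce mod 32239]
6196 = 2^2·1549; (2/32239) = +1 since 32239 mod 8 = 7, so (6196/32239) = (+1)^2·(1549/32239); sign now -1
reciprocity: (1549/32239) = +1·(32239/1549) since 1549 mod 4 = 1, 32239 mod 4 = 3; sign now -1
(32239/1549) = (1259/1549)   [reduce mod 1549]
reciprocity: (1259/1549) = +1·(1549/1259) since 1259 mod 4 = 3, 1549 mod 4 = 1; sign now -1
(1549/1259) = (290/1259)   [reduce mod 1259]
290 = 2^1·145; (2/1259) = -1 since 1259 mod 8 = 3, so (290/1259) = (-1)^1·(145/1259); sign now +1
reciprocity: (145/1259) = +1·(1259/145) since 145 mod 4 = 1, 1259 mod 4 = 3; sign now +1
(1259/145) = (99/145)   [reduce mod 145]
reciprocity: (99/145) = +1·(145/99) since 99 mod 4 = 3, 145 mod 4 = 1; sign now +1
(145/99) = (46/99)   [reduce mod 99]
46 = 2^1·23; (2/99) = -1 since 99 mod 8 = 3, so (46/99) = (-1)^1·(23/99); sign now -1
reciprocity: (23/99) = -1·(99/23) since 23 mod 4 = 3, 99 mod 4 = 3; sign now +1
(99/23) = (7/23)   [reduce mod 23]
reciprocity: (7/23) = -1·(23/7) since 7 mod 4 = 3, 23 mod 4 = 3; sign now -1
(23/7) = (2/7)   [reduce mod 7]
2 = 2^1·1; (2/7) = +1 since 7 mod 8 = 7, so (2/7) = (+1)^1·(1/7); sign now -1
(1/7) = 1; final value = sign = -1

-1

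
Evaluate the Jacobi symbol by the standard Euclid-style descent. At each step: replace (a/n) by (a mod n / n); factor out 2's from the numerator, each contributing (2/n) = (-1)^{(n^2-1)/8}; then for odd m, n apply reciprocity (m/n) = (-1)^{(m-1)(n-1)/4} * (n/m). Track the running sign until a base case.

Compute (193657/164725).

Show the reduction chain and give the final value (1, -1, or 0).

-1

(193657/164725) = (28932/164725)   [reduce mod 164725]
28932 = 2^2·7233; (2/164725) = -1 since 164725 mod 8 = 5, so (28932/164725) = (-1)^2·(7233/164725); sign now +1
reciprocity: (7233/164725) = +1·(164725/7233) since 7233 mod 4 = 1, 164725 mod 4 = 1; sign now +1
(164725/7233) = (5599/7233)   [reduce mod 7233]
reciprocity: (5599/7233) = +1·(7233/5599) since 5599 mod 4 = 3, 7233 mod 4 = 1; sign now +1
(7233/5599) = (1634/5599)   [reduce mod 5599]
1634 = 2^1·817; (2/5599) = +1 since 5599 mod 8 = 7, so (1634/5599) = (+1)^1·(817/5599); sign now +1
reciprocity: (817/5599) = +1·(5599/817) since 817 mod 4 = 1, 5599 mod 4 = 3; sign now +1
(5599/817) = (697/817)   [reduce mod 817]
reciprocity: (697/817) = +1·(817/697) since 697 mod 4 = 1, 817 mod 4 = 1; sign now +1
(817/697) = (120/697)   [reduce mod 697]
120 = 2^3·15; (2/697) = +1 since 697 mod 8 = 1, so (120/697) = (+1)^3·(15/697); sign now +1
reciprocity: (15/697) = +1·(697/15) since 15 mod 4 = 3, 697 mod 4 = 1; sign now +1
(697/15) = (7/15)   [reduce mod 15]
reciprocity: (7/15) = -1·(15/7) since 7 mod 4 = 3, 15 mod 4 = 3; sign now -1
(15/7) = (1/7)   [reduce mod 7]
(1/7) = 1; final value = sign = -1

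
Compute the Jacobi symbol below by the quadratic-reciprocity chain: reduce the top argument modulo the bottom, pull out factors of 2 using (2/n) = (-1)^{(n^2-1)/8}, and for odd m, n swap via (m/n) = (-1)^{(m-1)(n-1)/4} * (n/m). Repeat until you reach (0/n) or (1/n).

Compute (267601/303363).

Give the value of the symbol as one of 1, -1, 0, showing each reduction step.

-1

reciprocity: (267601/303363) = +1·(303363/267601) since 267601 mod 4 = 1, 303363 mod 4 = 3; sign now +1
(303363/267601) = (35762/267601)   [reduce mod 267601]
35762 = 2^1·17881; (2/267601) = +1 since 267601 mod 8 = 1, so (35762/267601) = (+1)^1·(17881/267601); sign now +1
reciprocity: (17881/267601) = +1·(267601/17881) since 17881 mod 4 = 1, 267601 mod 4 = 1; sign now +1
(267601/17881) = (17267/17881)   [reduce mod 17881]
reciprocity: (17267/17881) = +1·(17881/17267) since 17267 mod 4 = 3, 17881 mod 4 = 1; sign now +1
(17881/17267) = (614/17267)   [reduce mod 17267]
614 = 2^1·307; (2/17267) = -1 since 17267 mod 8 = 3, so (614/17267) = (-1)^1·(307/17267); sign now -1
reciprocity: (307/17267) = -1·(17267/307) since 307 mod 4 = 3, 17267 mod 4 = 3; sign now +1
(17267/307) = (75/307)   [reduce mod 307]
reciprocity: (75/307) = -1·(307/75) since 75 mod 4 = 3, 307 mod 4 = 3; sign now -1
(307/75) = (7/75)   [reduce mod 75]
reciprocity: (7/75) = -1·(75/7) since 7 mod 4 = 3, 75 mod 4 = 3; sign now +1
(75/7) = (5/7)   [reduce mod 7]
reciprocity: (5/7) = +1·(7/5) since 5 mod 4 = 1, 7 mod 4 = 3; sign now +1
(7/5) = (2/5)   [reduce mod 5]
2 = 2^1·1; (2/5) = -1 since 5 mod 8 = 5, so (2/5) = (-1)^1·(1/5); sign now -1
(1/5) = 1; final value = sign = -1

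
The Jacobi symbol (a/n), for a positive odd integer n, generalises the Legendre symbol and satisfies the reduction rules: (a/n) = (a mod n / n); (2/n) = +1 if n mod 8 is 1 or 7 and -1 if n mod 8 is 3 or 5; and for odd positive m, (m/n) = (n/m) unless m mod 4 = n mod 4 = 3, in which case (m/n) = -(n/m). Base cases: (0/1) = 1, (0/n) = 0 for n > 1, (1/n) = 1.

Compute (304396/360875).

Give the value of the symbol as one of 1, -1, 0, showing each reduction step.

-1

304396 = 2^2·76099; (2/360875) = -1 since 360875 mod 8 = 3, so (304396/360875) = (-1)^2·(76099/360875); sign now +1
reciprocity: (76099/360875) = -1·(360875/76099) since 76099 mod 4 = 3, 360875 mod 4 = 3; sign now -1
(360875/76099) = (56479/76099)   [reduce mod 76099]
reciprocity: (56479/76099) = -1·(76099/56479) since 56479 mod 4 = 3, 76099 mod 4 = 3; sign now +1
(76099/56479) = (19620/56479)   [reduce mod 56479]
19620 = 2^2·4905; (2/56479) = +1 since 56479 mod 8 = 7, so (19620/56479) = (+1)^2·(4905/56479); sign now +1
reciprocity: (4905/56479) = +1·(56479/4905) since 4905 mod 4 = 1, 56479 mod 4 = 3; sign now +1
(56479/4905) = (2524/4905)   [reduce mod 4905]
2524 = 2^2·631; (2/4905) = +1 since 4905 mod 8 = 1, so (2524/4905) = (+1)^2·(631/4905); sign now +1
reciprocity: (631/4905) = +1·(4905/631) since 631 mod 4 = 3, 4905 mod 4 = 1; sign now +1
(4905/631) = (488/631)   [reduce mod 631]
488 = 2^3·61; (2/631) = +1 since 631 mod 8 = 7, so (488/631) = (+1)^3·(61/631); sign now +1
reciprocity: (61/631) = +1·(631/61) since 61 mod 4 = 1, 631 mod 4 = 3; sign now +1
(631/61) = (21/61)   [reduce mod 61]
reciprocity: (21/61) = +1·(61/21) since 21 mod 4 = 1, 61 mod 4 = 1; sign now +1
(61/21) = (19/21)   [reduce mod 21]
reciprocity: (19/21) = +1·(21/19) since 19 mod 4 = 3, 21 mod 4 = 1; sign now +1
(21/19) = (2/19)   [reduce mod 19]
2 = 2^1·1; (2/19) = -1 since 19 mod 8 = 3, so (2/19) = (-1)^1·(1/19); sign now -1
(1/19) = 1; final value = sign = -1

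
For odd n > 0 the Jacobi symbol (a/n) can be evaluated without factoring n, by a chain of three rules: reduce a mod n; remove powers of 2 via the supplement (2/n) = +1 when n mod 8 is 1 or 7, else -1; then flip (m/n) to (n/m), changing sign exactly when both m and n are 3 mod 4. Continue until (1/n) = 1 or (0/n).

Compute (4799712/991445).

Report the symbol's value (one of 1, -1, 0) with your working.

(4799712/991445): 4799712 mod 991445 = 833932, so (4799712/991445) = (833932/991445)
factor out 2^2: 833932 = 2^2·208483; with 991445 mod 8 = 5, (2/991445) = -1; sign now +1; continue with (208483/991445)
flip (208483/991445) -> (991445/208483): both odd, 208483 mod 4 = 3, 991445 mod 4 = 1, so the flip contributes +1; sign now +1
(991445/208483): 991445 mod 208483 = 157513, so (991445/208483) = (157513/208483)
flip (157513/208483) -> (208483/157513): both odd, 157513 mod 4 = 1, 208483 mod 4 = 3, so the flip contributes +1; sign now +1
(208483/157513): 208483 mod 157513 = 50970, so (208483/157513) = (50970/157513)
factor out 2^1: 50970 = 2^1·25485; with 157513 mod 8 = 1, (2/157513) = +1; sign now +1; continue with (25485/157513)
flip (25485/157513) -> (157513/25485): both odd, 25485 mod 4 = 1, 157513 mod 4 = 1, so the flip contributes +1; sign now +1
(157513/25485): 157513 mod 25485 = 4603, so (157513/25485) = (4603/25485)
flip (4603/25485) -> (25485/4603): both odd, 4603 mod 4 = 3, 25485 mod 4 = 1, so the flip contributes +1; sign now +1
(25485/4603): 25485 mod 4603 = 2470, so (25485/4603) = (2470/4603)
factor out 2^1: 2470 = 2^1·1235; with 4603 mod 8 = 3, (2/4603) = -1; sign now -1; continue with (1235/4603)
flip (1235/4603) -> (4603/1235): both odd, 1235 mod 4 = 3, 4603 mod 4 = 3, so the flip contributes -1; sign now +1
(4603/1235): 4603 mod 1235 = 898, so (4603/1235) = (898/1235)
factor out 2^1: 898 = 2^1·449; with 1235 mod 8 = 3, (2/1235) = -1; sign now -1; continue with (449/1235)
flip (449/1235) -> (1235/449): both odd, 449 mod 4 = 1, 1235 mod 4 = 3, so the flip contributes +1; sign now -1
(1235/449): 1235 mod 449 = 337, so (1235/449) = (337/449)
flip (337/449) -> (449/337): both odd, 337 mod 4 = 1, 449 mod 4 = 1, so the flip contributes +1; sign now -1
(449/337): 449 mod 337 = 112, so (449/337) = (112/337)
factor out 2^4: 112 = 2^4·7; with 337 mod 8 = 1, (2/337) = +1; sign now -1; continue with (7/337)
flip (7/337) -> (337/7): both odd, 7 mod 4 = 3, 337 mod 4 = 1, so the flip contributes +1; sign now -1
(337/7): 337 mod 7 = 1, so (337/7) = (1/7)
reached (1/7) = 1, so the symbol is -1

-1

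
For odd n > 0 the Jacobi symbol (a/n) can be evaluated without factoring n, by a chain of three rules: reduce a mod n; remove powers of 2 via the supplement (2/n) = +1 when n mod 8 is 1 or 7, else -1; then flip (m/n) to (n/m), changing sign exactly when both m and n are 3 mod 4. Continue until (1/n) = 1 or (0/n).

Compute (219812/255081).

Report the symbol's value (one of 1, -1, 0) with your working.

factor out 2^2: 219812 = 2^2·54953; with 255081 mod 8 = 1, (2/255081) = +1; sign now +1; continue with (54953/255081)
flip (54953/255081) -> (255081/54953): both odd, 54953 mod 4 = 1, 255081 mod 4 = 1, so the flip contributes +1; sign now +1
(255081/54953): 255081 mod 54953 = 35269, so (255081/54953) = (35269/54953)
flip (35269/54953) -> (54953/35269): both odd, 35269 mod 4 = 1, 54953 mod 4 = 1, so the flip contributes +1; sign now +1
(54953/35269): 54953 mod 35269 = 19684, so (54953/35269) = (19684/35269)
factor out 2^2: 19684 = 2^2·4921; with 35269 mod 8 = 5, (2/35269) = -1; sign now +1; continue with (4921/35269)
flip (4921/35269) -> (35269/4921): both odd, 4921 mod 4 = 1, 35269 mod 4 = 1, so the flip contributes +1; sign now +1
(35269/4921): 35269 mod 4921 = 822, so (35269/4921) = (822/4921)
factor out 2^1: 822 = 2^1·411; with 4921 mod 8 = 1, (2/4921) = +1; sign now +1; continue with (411/4921)
flip (411/4921) -> (4921/411): both odd, 411 mod 4 = 3, 4921 mod 4 = 1, so the flip contributes +1; sign now +1
(4921/411): 4921 mod 411 = 400, so (4921/411) = (400/411)
factor out 2^4: 400 = 2^4·25; with 411 mod 8 = 3, (2/411) = -1; sign now +1; continue with (25/411)
flip (25/411) -> (411/25): both odd, 25 mod 4 = 1, 411 mod 4 = 3, so the flip contributes +1; sign now +1
(411/25): 411 mod 25 = 11, so (411/25) = (11/25)
flip (11/25) -> (25/11): both odd, 11 mod 4 = 3, 25 mod 4 = 1, so the flip contributes +1; sign now +1
(25/11): 25 mod 11 = 3, so (25/11) = (3/11)
flip (3/11) -> (11/3): both odd, 3 mod 4 = 3, 11 mod 4 = 3, so the flip contributes -1; sign now -1
(11/3): 11 mod 3 = 2, so (11/3) = (2/3)
factor out 2^1: 2 = 2^1·1; with 3 mod 8 = 3, (2/3) = -1; sign now +1; continue with (1/3)
reached (1/3) = 1, so the symbol is +1

1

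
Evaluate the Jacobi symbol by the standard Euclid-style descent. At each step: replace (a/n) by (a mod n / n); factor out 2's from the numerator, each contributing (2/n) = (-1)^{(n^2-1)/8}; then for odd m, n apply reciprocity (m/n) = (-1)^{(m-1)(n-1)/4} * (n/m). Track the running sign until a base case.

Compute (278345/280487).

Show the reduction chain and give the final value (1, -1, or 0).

1

reciprocity: (278345/280487) = +1·(280487/278345) since 278345 mod 4 = 1, 280487 mod 4 = 3; sign now +1
(280487/278345) = (2142/278345)   [reduce mod 278345]
2142 = 2^1·1071; (2/278345) = +1 since 278345 mod 8 = 1, so (2142/278345) = (+1)^1·(1071/278345); sign now +1
reciprocity: (1071/278345) = +1·(278345/1071) since 1071 mod 4 = 3, 278345 mod 4 = 1; sign now +1
(278345/1071) = (956/1071)   [reduce mod 1071]
956 = 2^2·239; (2/1071) = +1 since 1071 mod 8 = 7, so (956/1071) = (+1)^2·(239/1071); sign now +1
reciprocity: (239/1071) = -1·(1071/239) since 239 mod 4 = 3, 1071 mod 4 = 3; sign now -1
(1071/239) = (115/239)   [reduce mod 239]
reciprocity: (115/239) = -1·(239/115) since 115 mod 4 = 3, 239 mod 4 = 3; sign now +1
(239/115) = (9/115)   [reduce mod 115]
reciprocity: (9/115) = +1·(115/9) since 9 mod 4 = 1, 115 mod 4 = 3; sign now +1
(115/9) = (7/9)   [reduce mod 9]
reciprocity: (7/9) = +1·(9/7) since 7 mod 4 = 3, 9 mod 4 = 1; sign now +1
(9/7) = (2/7)   [reduce mod 7]
2 = 2^1·1; (2/7) = +1 since 7 mod 8 = 7, so (2/7) = (+1)^1·(1/7); sign now +1
(1/7) = 1; final value = sign = +1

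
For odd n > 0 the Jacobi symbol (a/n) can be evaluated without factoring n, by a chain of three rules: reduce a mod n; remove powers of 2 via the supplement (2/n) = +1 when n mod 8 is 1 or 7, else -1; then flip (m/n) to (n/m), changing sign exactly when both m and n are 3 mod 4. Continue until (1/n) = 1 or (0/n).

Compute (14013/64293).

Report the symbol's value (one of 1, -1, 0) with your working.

0

reciprocity: (14013/64293) = +1·(64293/14013) since 14013 mod 4 = 1, 64293 mod 4 = 1; sign now +1
(64293/14013) = (8241/14013)   [reduce mod 14013]
reciprocity: (8241/14013) = +1·(14013/8241) since 8241 mod 4 = 1, 14013 mod 4 = 1; sign now +1
(14013/8241) = (5772/8241)   [reduce mod 8241]
5772 = 2^2·1443; (2/8241) = +1 since 8241 mod 8 = 1, so (5772/8241) = (+1)^2·(1443/8241); sign now +1
reciprocity: (1443/8241) = +1·(8241/1443) since 1443 mod 4 = 3, 8241 mod 4 = 1; sign now +1
(8241/1443) = (1026/1443)   [reduce mod 1443]
1026 = 2^1·513; (2/1443) = -1 since 1443 mod 8 = 3, so (1026/1443) = (-1)^1·(513/1443); sign now -1
reciprocity: (513/1443) = +1·(1443/513) since 513 mod 4 = 1, 1443 mod 4 = 3; sign now -1
(1443/513) = (417/513)   [reduce mod 513]
reciprocity: (417/513) = +1·(513/417) since 417 mod 4 = 1, 513 mod 4 = 1; sign now -1
(513/417) = (96/417)   [reduce mod 417]
96 = 2^5·3; (2/417) = +1 since 417 mod 8 = 1, so (96/417) = (+1)^5·(3/417); sign now -1
reciprocity: (3/417) = +1·(417/3) since 3 mod 4 = 3, 417 mod 4 = 1; sign now -1
(417/3) = (0/3)   [reduce mod 3]
(0/3) = 0   [gcd(a, n) > 1]; final value = 0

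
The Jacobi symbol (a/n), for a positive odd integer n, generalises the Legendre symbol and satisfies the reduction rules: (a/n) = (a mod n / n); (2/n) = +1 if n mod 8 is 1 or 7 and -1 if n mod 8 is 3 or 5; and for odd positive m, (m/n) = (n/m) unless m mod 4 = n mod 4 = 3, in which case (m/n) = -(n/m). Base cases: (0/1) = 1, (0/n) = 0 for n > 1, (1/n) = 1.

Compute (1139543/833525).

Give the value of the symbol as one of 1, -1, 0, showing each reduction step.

(1139543/833525): 1139543 mod 833525 = 306018, so (1139543/833525) = (306018/833525)
factor out 2^1: 306018 = 2^1·153009; with 833525 mod 8 = 5, (2/833525) = -1; sign now -1; continue with (153009/833525)
flip (153009/833525) -> (833525/153009): both odd, 153009 mod 4 = 1, 833525 mod 4 = 1, so the flip contributes +1; sign now -1
(833525/153009): 833525 mod 153009 = 68480, so (833525/153009) = (68480/153009)
factor out 2^7: 68480 = 2^7·535; with 153009 mod 8 = 1, (2/153009) = +1; sign now -1; continue with (535/153009)
flip (535/153009) -> (153009/535): both odd, 535 mod 4 = 3, 153009 mod 4 = 1, so the flip contributes +1; sign now -1
(153009/535): 153009 mod 535 = 534, so (153009/535) = (534/535)
factor out 2^1: 534 = 2^1·267; with 535 mod 8 = 7, (2/535) = +1; sign now -1; continue with (267/535)
flip (267/535) -> (535/267): both odd, 267 mod 4 = 3, 535 mod 4 = 3, so the flip contributes -1; sign now +1
(535/267): 535 mod 267 = 1, so (535/267) = (1/267)
reached (1/267) = 1, so the symbol is +1

1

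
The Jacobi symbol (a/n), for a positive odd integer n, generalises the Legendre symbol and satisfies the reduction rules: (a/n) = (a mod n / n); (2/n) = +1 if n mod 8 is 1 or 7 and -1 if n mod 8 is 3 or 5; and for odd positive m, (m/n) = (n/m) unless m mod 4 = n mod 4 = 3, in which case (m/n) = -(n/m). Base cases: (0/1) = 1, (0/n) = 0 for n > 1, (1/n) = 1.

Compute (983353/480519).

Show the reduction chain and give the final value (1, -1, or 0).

-1

(983353/480519) = (22315/480519)   [reduce mod 480519]
reciprocity: (22315/480519) = -1·(480519/22315) since 22315 mod 4 = 3, 480519 mod 4 = 3; sign now -1
(480519/22315) = (11904/22315)   [reduce mod 22315]
11904 = 2^7·93; (2/22315) = -1 since 22315 mod 8 = 3, so (11904/22315) = (-1)^7·(93/22315); sign now +1
reciprocity: (93/22315) = +1·(22315/93) since 93 mod 4 = 1, 22315 mod 4 = 3; sign now +1
(22315/93) = (88/93)   [reduce mod 93]
88 = 2^3·11; (2/93) = -1 since 93 mod 8 = 5, so (88/93) = (-1)^3·(11/93); sign now -1
reciprocity: (11/93) = +1·(93/11) since 11 mod 4 = 3, 93 mod 4 = 1; sign now -1
(93/11) = (5/11)   [reduce mod 11]
reciprocity: (5/11) = +1·(11/5) since 5 mod 4 = 1, 11 mod 4 = 3; sign now -1
(11/5) = (1/5)   [reduce mod 5]
(1/5) = 1; final value = sign = -1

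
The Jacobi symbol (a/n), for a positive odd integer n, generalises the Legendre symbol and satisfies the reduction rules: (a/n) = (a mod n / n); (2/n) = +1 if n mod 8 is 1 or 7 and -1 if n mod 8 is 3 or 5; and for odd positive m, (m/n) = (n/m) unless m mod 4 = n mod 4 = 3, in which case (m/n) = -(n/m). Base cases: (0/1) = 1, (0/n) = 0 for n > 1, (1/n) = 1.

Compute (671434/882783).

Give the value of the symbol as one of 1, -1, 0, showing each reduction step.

-1

factor out 2^1: 671434 = 2^1·335717; with 882783 mod 8 = 7, (2/882783) = +1; sign now +1; continue with (335717/882783)
flip (335717/882783) -> (882783/335717): both odd, 335717 mod 4 = 1, 882783 mod 4 = 3, so the flip contributes +1; sign now +1
(882783/335717): 882783 mod 335717 = 211349, so (882783/335717) = (211349/335717)
flip (211349/335717) -> (335717/211349): both odd, 211349 mod 4 = 1, 335717 mod 4 = 1, so the flip contributes +1; sign now +1
(335717/211349): 335717 mod 211349 = 124368, so (335717/211349) = (124368/211349)
factor out 2^4: 124368 = 2^4·7773; with 211349 mod 8 = 5, (2/211349) = -1; sign now +1; continue with (7773/211349)
flip (7773/211349) -> (211349/7773): both odd, 7773 mod 4 = 1, 211349 mod 4 = 1, so the flip contributes +1; sign now +1
(211349/7773): 211349 mod 7773 = 1478, so (211349/7773) = (1478/7773)
factor out 2^1: 1478 = 2^1·739; with 7773 mod 8 = 5, (2/7773) = -1; sign now -1; continue with (739/7773)
flip (739/7773) -> (7773/739): both odd, 739 mod 4 = 3, 7773 mod 4 = 1, so the flip contributes +1; sign now -1
(7773/739): 7773 mod 739 = 383, so (7773/739) = (383/739)
flip (383/739) -> (739/383): both odd, 383 mod 4 = 3, 739 mod 4 = 3, so the flip contributes -1; sign now +1
(739/383): 739 mod 383 = 356, so (739/383) = (356/383)
factor out 2^2: 356 = 2^2·89; with 383 mod 8 = 7, (2/383) = +1; sign now +1; continue with (89/383)
flip (89/383) -> (383/89): both odd, 89 mod 4 = 1, 383 mod 4 = 3, so the flip contributes +1; sign now +1
(383/89): 383 mod 89 = 27, so (383/89) = (27/89)
flip (27/89) -> (89/27): both odd, 27 mod 4 = 3, 89 mod 4 = 1, so the flip contributes +1; sign now +1
(89/27): 89 mod 27 = 8, so (89/27) = (8/27)
factor out 2^3: 8 = 2^3·1; with 27 mod 8 = 3, (2/27) = -1; sign now -1; continue with (1/27)
reached (1/27) = 1, so the symbol is -1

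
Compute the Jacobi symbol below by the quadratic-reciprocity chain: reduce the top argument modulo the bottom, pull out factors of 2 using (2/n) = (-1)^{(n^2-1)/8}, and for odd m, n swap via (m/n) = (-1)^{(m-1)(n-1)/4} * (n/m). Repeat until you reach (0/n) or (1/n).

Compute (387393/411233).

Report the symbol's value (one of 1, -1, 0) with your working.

reciprocity: (387393/411233) = +1·(411233/387393) since 387393 mod 4 = 1, 411233 mod 4 = 1; sign now +1
(411233/387393) = (23840/387393)   [reduce mod 387393]
23840 = 2^5·745; (2/387393) = +1 since 387393 mod 8 = 1, so (23840/387393) = (+1)^5·(745/387393); sign now +1
reciprocity: (745/387393) = +1·(387393/745) since 745 mod 4 = 1, 387393 mod 4 = 1; sign now +1
(387393/745) = (738/745)   [reduce mod 745]
738 = 2^1·369; (2/745) = +1 since 745 mod 8 = 1, so (738/745) = (+1)^1·(369/745); sign now +1
reciprocity: (369/745) = +1·(745/369) since 369 mod 4 = 1, 745 mod 4 = 1; sign now +1
(745/369) = (7/369)   [reduce mod 369]
reciprocity: (7/369) = +1·(369/7) since 7 mod 4 = 3, 369 mod 4 = 1; sign now +1
(369/7) = (5/7)   [reduce mod 7]
reciprocity: (5/7) = +1·(7/5) since 5 mod 4 = 1, 7 mod 4 = 3; sign now +1
(7/5) = (2/5)   [reduce mod 5]
2 = 2^1·1; (2/5) = -1 since 5 mod 8 = 5, so (2/5) = (-1)^1·(1/5); sign now -1
(1/5) = 1; final value = sign = -1

-1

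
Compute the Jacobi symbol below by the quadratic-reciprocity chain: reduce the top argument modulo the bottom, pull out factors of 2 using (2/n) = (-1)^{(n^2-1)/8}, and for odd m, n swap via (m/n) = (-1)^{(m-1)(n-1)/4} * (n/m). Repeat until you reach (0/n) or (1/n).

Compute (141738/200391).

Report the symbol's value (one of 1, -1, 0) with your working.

0

factor out 2^1: 141738 = 2^1·70869; with 200391 mod 8 = 7, (2/200391) = +1; sign now +1; continue with (70869/200391)
flip (70869/200391) -> (200391/70869): both odd, 70869 mod 4 = 1, 200391 mod 4 = 3, so the flip contributes +1; sign now +1
(200391/70869): 200391 mod 70869 = 58653, so (200391/70869) = (58653/70869)
flip (58653/70869) -> (70869/58653): both odd, 58653 mod 4 = 1, 70869 mod 4 = 1, so the flip contributes +1; sign now +1
(70869/58653): 70869 mod 58653 = 12216, so (70869/58653) = (12216/58653)
factor out 2^3: 12216 = 2^3·1527; with 58653 mod 8 = 5, (2/58653) = -1; sign now -1; continue with (1527/58653)
flip (1527/58653) -> (58653/1527): both odd, 1527 mod 4 = 3, 58653 mod 4 = 1, so the flip contributes +1; sign now -1
(58653/1527): 58653 mod 1527 = 627, so (58653/1527) = (627/1527)
flip (627/1527) -> (1527/627): both odd, 627 mod 4 = 3, 1527 mod 4 = 3, so the flip contributes -1; sign now +1
(1527/627): 1527 mod 627 = 273, so (1527/627) = (273/627)
flip (273/627) -> (627/273): both odd, 273 mod 4 = 1, 627 mod 4 = 3, so the flip contributes +1; sign now +1
(627/273): 627 mod 273 = 81, so (627/273) = (81/273)
flip (81/273) -> (273/81): both odd, 81 mod 4 = 1, 273 mod 4 = 1, so the flip contributes +1; sign now +1
(273/81): 273 mod 81 = 30, so (273/81) = (30/81)
factor out 2^1: 30 = 2^1·15; with 81 mod 8 = 1, (2/81) = +1; sign now +1; continue with (15/81)
flip (15/81) -> (81/15): both odd, 15 mod 4 = 3, 81 mod 4 = 1, so the flip contributes +1; sign now +1
(81/15): 81 mod 15 = 6, so (81/15) = (6/15)
factor out 2^1: 6 = 2^1·3; with 15 mod 8 = 7, (2/15) = +1; sign now +1; continue with (3/15)
flip (3/15) -> (15/3): both odd, 3 mod 4 = 3, 15 mod 4 = 3, so the flip contributes -1; sign now -1
(15/3): 15 mod 3 = 0, so (15/3) = (0/3)
reached (0/3); gcd(a, n) > 1, so (0/3) = 0 and the symbol is 0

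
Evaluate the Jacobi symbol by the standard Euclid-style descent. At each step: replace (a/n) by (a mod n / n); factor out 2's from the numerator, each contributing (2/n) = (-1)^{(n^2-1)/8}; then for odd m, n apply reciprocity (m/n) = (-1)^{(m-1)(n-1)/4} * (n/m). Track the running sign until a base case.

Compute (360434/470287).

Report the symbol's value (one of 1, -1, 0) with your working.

-1

factor out 2^1: 360434 = 2^1·180217; with 470287 mod 8 = 7, (2/470287) = +1; sign now +1; continue with (180217/470287)
flip (180217/470287) -> (470287/180217): both odd, 180217 mod 4 = 1, 470287 mod 4 = 3, so the flip contributes +1; sign now +1
(470287/180217): 470287 mod 180217 = 109853, so (470287/180217) = (109853/180217)
flip (109853/180217) -> (180217/109853): both odd, 109853 mod 4 = 1, 180217 mod 4 = 1, so the flip contributes +1; sign now +1
(180217/109853): 180217 mod 109853 = 70364, so (180217/109853) = (70364/109853)
factor out 2^2: 70364 = 2^2·17591; with 109853 mod 8 = 5, (2/109853) = -1; sign now +1; continue with (17591/109853)
flip (17591/109853) -> (109853/17591): both odd, 17591 mod 4 = 3, 109853 mod 4 = 1, so the flip contributes +1; sign now +1
(109853/17591): 109853 mod 17591 = 4307, so (109853/17591) = (4307/17591)
flip (4307/17591) -> (17591/4307): both odd, 4307 mod 4 = 3, 17591 mod 4 = 3, so the flip contributes -1; sign now -1
(17591/4307): 17591 mod 4307 = 363, so (17591/4307) = (363/4307)
flip (363/4307) -> (4307/363): both odd, 363 mod 4 = 3, 4307 mod 4 = 3, so the flip contributes -1; sign now +1
(4307/363): 4307 mod 363 = 314, so (4307/363) = (314/363)
factor out 2^1: 314 = 2^1·157; with 363 mod 8 = 3, (2/363) = -1; sign now -1; continue with (157/363)
flip (157/363) -> (363/157): both odd, 157 mod 4 = 1, 363 mod 4 = 3, so the flip contributes +1; sign now -1
(363/157): 363 mod 157 = 49, so (363/157) = (49/157)
flip (49/157) -> (157/49): both odd, 49 mod 4 = 1, 157 mod 4 = 1, so the flip contributes +1; sign now -1
(157/49): 157 mod 49 = 10, so (157/49) = (10/49)
factor out 2^1: 10 = 2^1·5; with 49 mod 8 = 1, (2/49) = +1; sign now -1; continue with (5/49)
flip (5/49) -> (49/5): both odd, 5 mod 4 = 1, 49 mod 4 = 1, so the flip contributes +1; sign now -1
(49/5): 49 mod 5 = 4, so (49/5) = (4/5)
factor out 2^2: 4 = 2^2·1; with 5 mod 8 = 5, (2/5) = -1; sign now -1; continue with (1/5)
reached (1/5) = 1, so the symbol is -1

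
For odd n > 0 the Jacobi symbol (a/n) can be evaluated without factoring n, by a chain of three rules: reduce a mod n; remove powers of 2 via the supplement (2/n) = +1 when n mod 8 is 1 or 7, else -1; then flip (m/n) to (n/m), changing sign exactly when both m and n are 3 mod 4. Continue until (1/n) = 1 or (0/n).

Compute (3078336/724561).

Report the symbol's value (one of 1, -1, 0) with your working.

-1

(3078336/724561): 3078336 mod 724561 = 180092, so (3078336/724561) = (180092/724561)
factor out 2^2: 180092 = 2^2·45023; with 724561 mod 8 = 1, (2/724561) = +1; sign now +1; continue with (45023/724561)
flip (45023/724561) -> (724561/45023): both odd, 45023 mod 4 = 3, 724561 mod 4 = 1, so the flip contributes +1; sign now +1
(724561/45023): 724561 mod 45023 = 4193, so (724561/45023) = (4193/45023)
flip (4193/45023) -> (45023/4193): both odd, 4193 mod 4 = 1, 45023 mod 4 = 3, so the flip contributes +1; sign now +1
(45023/4193): 45023 mod 4193 = 3093, so (45023/4193) = (3093/4193)
flip (3093/4193) -> (4193/3093): both odd, 3093 mod 4 = 1, 4193 mod 4 = 1, so the flip contributes +1; sign now +1
(4193/3093): 4193 mod 3093 = 1100, so (4193/3093) = (1100/3093)
factor out 2^2: 1100 = 2^2·275; with 3093 mod 8 = 5, (2/3093) = -1; sign now +1; continue with (275/3093)
flip (275/3093) -> (3093/275): both odd, 275 mod 4 = 3, 3093 mod 4 = 1, so the flip contributes +1; sign now +1
(3093/275): 3093 mod 275 = 68, so (3093/275) = (68/275)
factor out 2^2: 68 = 2^2·17; with 275 mod 8 = 3, (2/275) = -1; sign now +1; continue with (17/275)
flip (17/275) -> (275/17): both odd, 17 mod 4 = 1, 275 mod 4 = 3, so the flip contributes +1; sign now +1
(275/17): 275 mod 17 = 3, so (275/17) = (3/17)
flip (3/17) -> (17/3): both odd, 3 mod 4 = 3, 17 mod 4 = 1, so the flip contributes +1; sign now +1
(17/3): 17 mod 3 = 2, so (17/3) = (2/3)
factor out 2^1: 2 = 2^1·1; with 3 mod 8 = 3, (2/3) = -1; sign now -1; continue with (1/3)
reached (1/3) = 1, so the symbol is -1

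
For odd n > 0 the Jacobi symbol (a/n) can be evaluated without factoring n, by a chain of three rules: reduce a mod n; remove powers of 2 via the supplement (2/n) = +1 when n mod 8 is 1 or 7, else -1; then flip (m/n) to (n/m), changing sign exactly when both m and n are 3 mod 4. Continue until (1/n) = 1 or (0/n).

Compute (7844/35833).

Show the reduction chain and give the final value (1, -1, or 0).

1

7844 = 2^2·1961; (2/35833) = +1 since 35833 mod 8 = 1, so (7844/35833) = (+1)^2·(1961/35833); sign now +1
reciprocity: (1961/35833) = +1·(35833/1961) since 1961 mod 4 = 1, 35833 mod 4 = 1; sign now +1
(35833/1961) = (535/1961)   [reduce mod 1961]
reciprocity: (535/1961) = +1·(1961/535) since 535 mod 4 = 3, 1961 mod 4 = 1; sign now +1
(1961/535) = (356/535)   [reduce mod 535]
356 = 2^2·89; (2/535) = +1 since 535 mod 8 = 7, so (356/535) = (+1)^2·(89/535); sign now +1
reciprocity: (89/535) = +1·(535/89) since 89 mod 4 = 1, 535 mod 4 = 3; sign now +1
(535/89) = (1/89)   [reduce mod 89]
(1/89) = 1; final value = sign = +1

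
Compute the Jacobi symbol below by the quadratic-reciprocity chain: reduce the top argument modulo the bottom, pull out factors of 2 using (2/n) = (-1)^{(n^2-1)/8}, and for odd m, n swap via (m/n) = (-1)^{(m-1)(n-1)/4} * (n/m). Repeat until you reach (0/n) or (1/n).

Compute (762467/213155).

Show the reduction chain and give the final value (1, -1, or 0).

-1

(762467/213155): 762467 mod 213155 = 123002, so (762467/213155) = (123002/213155)
factor out 2^1: 123002 = 2^1·61501; with 213155 mod 8 = 3, (2/213155) = -1; sign now -1; continue with (61501/213155)
flip (61501/213155) -> (213155/61501): both odd, 61501 mod 4 = 1, 213155 mod 4 = 3, so the flip contributes +1; sign now -1
(213155/61501): 213155 mod 61501 = 28652, so (213155/61501) = (28652/61501)
factor out 2^2: 28652 = 2^2·7163; with 61501 mod 8 = 5, (2/61501) = -1; sign now -1; continue with (7163/61501)
flip (7163/61501) -> (61501/7163): both odd, 7163 mod 4 = 3, 61501 mod 4 = 1, so the flip contributes +1; sign now -1
(61501/7163): 61501 mod 7163 = 4197, so (61501/7163) = (4197/7163)
flip (4197/7163) -> (7163/4197): both odd, 4197 mod 4 = 1, 7163 mod 4 = 3, so the flip contributes +1; sign now -1
(7163/4197): 7163 mod 4197 = 2966, so (7163/4197) = (2966/4197)
factor out 2^1: 2966 = 2^1·1483; with 4197 mod 8 = 5, (2/4197) = -1; sign now +1; continue with (1483/4197)
flip (1483/4197) -> (4197/1483): both odd, 1483 mod 4 = 3, 4197 mod 4 = 1, so the flip contributes +1; sign now +1
(4197/1483): 4197 mod 1483 = 1231, so (4197/1483) = (1231/1483)
flip (1231/1483) -> (1483/1231): both odd, 1231 mod 4 = 3, 1483 mod 4 = 3, so the flip contributes -1; sign now -1
(1483/1231): 1483 mod 1231 = 252, so (1483/1231) = (252/1231)
factor out 2^2: 252 = 2^2·63; with 1231 mod 8 = 7, (2/1231) = +1; sign now -1; continue with (63/1231)
flip (63/1231) -> (1231/63): both odd, 63 mod 4 = 3, 1231 mod 4 = 3, so the flip contributes -1; sign now +1
(1231/63): 1231 mod 63 = 34, so (1231/63) = (34/63)
factor out 2^1: 34 = 2^1·17; with 63 mod 8 = 7, (2/63) = +1; sign now +1; continue with (17/63)
flip (17/63) -> (63/17): both odd, 17 mod 4 = 1, 63 mod 4 = 3, so the flip contributes +1; sign now +1
(63/17): 63 mod 17 = 12, so (63/17) = (12/17)
factor out 2^2: 12 = 2^2·3; with 17 mod 8 = 1, (2/17) = +1; sign now +1; continue with (3/17)
flip (3/17) -> (17/3): both odd, 3 mod 4 = 3, 17 mod 4 = 1, so the flip contributes +1; sign now +1
(17/3): 17 mod 3 = 2, so (17/3) = (2/3)
factor out 2^1: 2 = 2^1·1; with 3 mod 8 = 3, (2/3) = -1; sign now -1; continue with (1/3)
reached (1/3) = 1, so the symbol is -1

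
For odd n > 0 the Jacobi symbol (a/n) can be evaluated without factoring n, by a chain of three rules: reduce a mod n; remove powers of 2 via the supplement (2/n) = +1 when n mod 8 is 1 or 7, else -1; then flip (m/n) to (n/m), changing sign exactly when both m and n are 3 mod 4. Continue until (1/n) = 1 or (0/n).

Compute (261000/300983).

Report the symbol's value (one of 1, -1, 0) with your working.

factor out 2^3: 261000 = 2^3·32625; with 300983 mod 8 = 7, (2/300983) = +1; sign now +1; continue with (32625/300983)
flip (32625/300983) -> (300983/32625): both odd, 32625 mod 4 = 1, 300983 mod 4 = 3, so the flip contributes +1; sign now +1
(300983/32625): 300983 mod 32625 = 7358, so (300983/32625) = (7358/32625)
factor out 2^1: 7358 = 2^1·3679; with 32625 mod 8 = 1, (2/32625) = +1; sign now +1; continue with (3679/32625)
flip (3679/32625) -> (32625/3679): both odd, 3679 mod 4 = 3, 32625 mod 4 = 1, so the flip contributes +1; sign now +1
(32625/3679): 32625 mod 3679 = 3193, so (32625/3679) = (3193/3679)
flip (3193/3679) -> (3679/3193): both odd, 3193 mod 4 = 1, 3679 mod 4 = 3, so the flip contributes +1; sign now +1
(3679/3193): 3679 mod 3193 = 486, so (3679/3193) = (486/3193)
factor out 2^1: 486 = 2^1·243; with 3193 mod 8 = 1, (2/3193) = +1; sign now +1; continue with (243/3193)
flip (243/3193) -> (3193/243): both odd, 243 mod 4 = 3, 3193 mod 4 = 1, so the flip contributes +1; sign now +1
(3193/243): 3193 mod 243 = 34, so (3193/243) = (34/243)
factor out 2^1: 34 = 2^1·17; with 243 mod 8 = 3, (2/243) = -1; sign now -1; continue with (17/243)
flip (17/243) -> (243/17): both odd, 17 mod 4 = 1, 243 mod 4 = 3, so the flip contributes +1; sign now -1
(243/17): 243 mod 17 = 5, so (243/17) = (5/17)
flip (5/17) -> (17/5): both odd, 5 mod 4 = 1, 17 mod 4 = 1, so the flip contributes +1; sign now -1
(17/5): 17 mod 5 = 2, so (17/5) = (2/5)
factor out 2^1: 2 = 2^1·1; with 5 mod 8 = 5, (2/5) = -1; sign now +1; continue with (1/5)
reached (1/5) = 1, so the symbol is +1

1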